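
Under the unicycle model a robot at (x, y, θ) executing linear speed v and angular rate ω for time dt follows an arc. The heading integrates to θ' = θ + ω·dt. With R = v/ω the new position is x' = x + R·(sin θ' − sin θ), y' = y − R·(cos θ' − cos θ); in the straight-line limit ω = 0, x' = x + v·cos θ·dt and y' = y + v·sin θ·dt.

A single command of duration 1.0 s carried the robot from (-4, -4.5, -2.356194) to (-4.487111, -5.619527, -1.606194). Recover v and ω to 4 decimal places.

Δθ = -1.606194 − -2.356194 = 0.750000
ω = Δθ/dt = 0.750000/1.0 = 0.7500
R = −Δy/(cos θ' − cos θ) = 1.6667
v = R·ω = 1.6667·0.7500 = 1.2500

v = 1.2500, ω = 0.7500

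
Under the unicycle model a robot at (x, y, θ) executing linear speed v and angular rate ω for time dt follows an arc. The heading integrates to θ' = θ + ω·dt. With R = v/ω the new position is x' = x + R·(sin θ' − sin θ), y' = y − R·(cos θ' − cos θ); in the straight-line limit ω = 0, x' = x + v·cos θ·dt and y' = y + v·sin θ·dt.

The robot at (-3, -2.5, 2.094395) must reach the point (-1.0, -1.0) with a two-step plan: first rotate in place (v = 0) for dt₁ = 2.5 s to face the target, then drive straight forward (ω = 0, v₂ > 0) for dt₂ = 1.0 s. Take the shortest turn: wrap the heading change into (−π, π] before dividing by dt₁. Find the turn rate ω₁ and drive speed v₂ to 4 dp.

heading to target = atan2(-1−-2.5, -1−-3) = 0.6435
Δθ = wrap(0.6435 − 2.0944) = -1.4509; ω₁ = Δθ/dt₁ = -0.5804
distance = √((-1−-3)² + (-1−-2.5)²) = 2.5000; v₂ = distance/dt₂ = 2.5000

ω₁ = -0.5804, v₂ = 2.5000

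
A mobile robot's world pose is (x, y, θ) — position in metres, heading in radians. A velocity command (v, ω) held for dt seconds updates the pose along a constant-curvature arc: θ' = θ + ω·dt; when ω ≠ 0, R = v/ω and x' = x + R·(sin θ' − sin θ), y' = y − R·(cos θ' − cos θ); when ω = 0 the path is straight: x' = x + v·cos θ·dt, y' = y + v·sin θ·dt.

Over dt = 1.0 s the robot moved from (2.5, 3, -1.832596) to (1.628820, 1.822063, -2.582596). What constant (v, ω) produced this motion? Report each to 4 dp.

Δθ = -2.582596 − -1.832596 = -0.750000
ω = Δθ/dt = -0.750000/1.0 = -0.7500
R = −Δy/(cos θ' − cos θ) = -2.0000
v = R·ω = -2.0000·-0.7500 = 1.5000

v = 1.5000, ω = -0.7500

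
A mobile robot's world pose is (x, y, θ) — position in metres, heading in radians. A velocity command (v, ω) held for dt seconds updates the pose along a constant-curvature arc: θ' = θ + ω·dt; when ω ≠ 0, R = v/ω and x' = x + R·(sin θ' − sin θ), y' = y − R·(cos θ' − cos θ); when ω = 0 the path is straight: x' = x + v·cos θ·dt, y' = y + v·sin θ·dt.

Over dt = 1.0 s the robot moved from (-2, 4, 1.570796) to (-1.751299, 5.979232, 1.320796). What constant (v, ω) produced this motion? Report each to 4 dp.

v = 2.0000, ω = -0.2500

Δθ = 1.320796 − 1.570796 = -0.250000
ω = Δθ/dt = -0.250000/1.0 = -0.2500
R = −Δy/(cos θ' − cos θ) = -8.0000
v = R·ω = -8.0000·-0.2500 = 2.0000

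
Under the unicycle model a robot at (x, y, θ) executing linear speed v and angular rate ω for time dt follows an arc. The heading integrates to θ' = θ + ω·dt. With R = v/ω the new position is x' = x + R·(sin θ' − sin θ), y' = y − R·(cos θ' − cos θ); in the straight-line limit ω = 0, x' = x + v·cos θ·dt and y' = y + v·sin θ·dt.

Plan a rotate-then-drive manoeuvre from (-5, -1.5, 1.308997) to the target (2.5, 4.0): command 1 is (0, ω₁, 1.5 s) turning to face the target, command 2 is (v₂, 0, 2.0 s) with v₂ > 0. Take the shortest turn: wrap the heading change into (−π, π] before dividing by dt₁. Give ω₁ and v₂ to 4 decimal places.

ω₁ = -0.4508, v₂ = 4.6503

heading to target = atan2(4−-1.5, 2.5−-5) = 0.6327
Δθ = wrap(0.6327 − 1.3090) = -0.6762; ω₁ = Δθ/dt₁ = -0.4508
distance = √((2.5−-5)² + (4−-1.5)²) = 9.3005; v₂ = distance/dt₂ = 4.6503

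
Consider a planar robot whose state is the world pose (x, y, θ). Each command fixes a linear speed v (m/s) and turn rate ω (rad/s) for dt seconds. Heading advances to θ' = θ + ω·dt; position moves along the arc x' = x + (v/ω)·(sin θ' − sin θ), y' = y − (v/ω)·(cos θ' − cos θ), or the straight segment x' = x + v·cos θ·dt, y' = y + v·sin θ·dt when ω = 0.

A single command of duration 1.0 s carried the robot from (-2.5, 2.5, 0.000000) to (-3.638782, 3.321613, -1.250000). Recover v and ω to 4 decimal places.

v = -1.5000, ω = -1.2500

Δθ = -1.250000 − 0.000000 = -1.250000
ω = Δθ/dt = -1.250000/1.0 = -1.2500
R = Δx/(sin θ' − sin θ) = 1.2000
v = R·ω = 1.2000·-1.2500 = -1.5000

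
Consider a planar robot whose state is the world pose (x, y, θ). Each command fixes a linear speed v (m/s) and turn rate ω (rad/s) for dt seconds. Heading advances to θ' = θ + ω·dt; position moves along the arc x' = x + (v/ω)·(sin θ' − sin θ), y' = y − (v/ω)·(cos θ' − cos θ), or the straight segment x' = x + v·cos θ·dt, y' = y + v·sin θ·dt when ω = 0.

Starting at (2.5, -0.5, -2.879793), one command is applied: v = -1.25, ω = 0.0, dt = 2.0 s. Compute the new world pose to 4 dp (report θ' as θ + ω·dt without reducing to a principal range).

θ' = -2.8798 + 0.0·2.0 = -2.8798
ω = 0 → straight: x' = 2.5 + -1.25·cos(-2.8798)·2.0 = 4.9148
y' = -0.5 + -1.25·sin(-2.8798)·2.0 = 0.1470

(4.9148, 0.1470, -2.8798)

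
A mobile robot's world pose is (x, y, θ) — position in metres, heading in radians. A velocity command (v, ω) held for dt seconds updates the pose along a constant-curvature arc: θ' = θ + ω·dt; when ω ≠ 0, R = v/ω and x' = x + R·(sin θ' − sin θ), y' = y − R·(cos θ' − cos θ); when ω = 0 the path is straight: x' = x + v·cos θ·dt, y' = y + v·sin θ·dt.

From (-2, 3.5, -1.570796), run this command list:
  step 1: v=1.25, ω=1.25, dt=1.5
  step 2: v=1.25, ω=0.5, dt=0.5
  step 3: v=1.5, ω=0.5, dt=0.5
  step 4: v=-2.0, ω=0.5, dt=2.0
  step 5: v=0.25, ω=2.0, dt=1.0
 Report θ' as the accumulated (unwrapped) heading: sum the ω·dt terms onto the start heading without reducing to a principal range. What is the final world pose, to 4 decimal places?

(-0.7605, -0.3550, 3.8042)

step 1: θ'=0.3042 (R=1.0000) → pose (-0.7005, 2.5459, 0.3042)
step 2: θ'=0.5542 (R=2.5000) → pose (-0.1336, 2.8053, 0.5542)
step 3: θ'=0.8042 (R=3.0000) → pose (0.4484, 3.2752, 0.8042)
step 4: θ'=1.8042 (R=-4.0000) → pose (-0.5620, -0.4247, 1.8042)
step 5: θ'=3.8042 (R=0.1250) → pose (-0.7605, -0.3550, 3.8042)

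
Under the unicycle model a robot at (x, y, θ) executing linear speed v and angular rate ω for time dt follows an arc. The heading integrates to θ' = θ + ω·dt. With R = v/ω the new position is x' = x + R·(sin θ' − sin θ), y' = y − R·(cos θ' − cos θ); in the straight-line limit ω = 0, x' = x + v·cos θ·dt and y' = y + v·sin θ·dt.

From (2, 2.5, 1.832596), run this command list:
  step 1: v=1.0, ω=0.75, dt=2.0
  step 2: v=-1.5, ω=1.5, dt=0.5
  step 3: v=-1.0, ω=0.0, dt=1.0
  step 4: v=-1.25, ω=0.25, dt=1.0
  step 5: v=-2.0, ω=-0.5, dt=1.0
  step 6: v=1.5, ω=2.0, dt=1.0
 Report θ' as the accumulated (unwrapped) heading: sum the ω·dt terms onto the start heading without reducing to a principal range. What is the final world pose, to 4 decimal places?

step 1: θ'=3.3326 (R=1.3333) → pose (0.4590, 3.4640, 3.3326)
step 2: θ'=4.0826 (R=-1.0000) → pose (1.0773, 3.8568, 4.0826)
step 3: θ'=4.0826 (straight) → pose (1.6663, 4.6650, 4.0826)
step 4: θ'=4.3326 (R=-5.0000) → pose (2.2692, 5.7562, 4.3326)
step 5: θ'=3.8326 (R=4.0000) → pose (3.4349, 7.3557, 3.8326)
step 6: θ'=5.8326 (R=0.7500) → pose (3.5863, 6.1026, 5.8326)

(3.5863, 6.1026, 5.8326)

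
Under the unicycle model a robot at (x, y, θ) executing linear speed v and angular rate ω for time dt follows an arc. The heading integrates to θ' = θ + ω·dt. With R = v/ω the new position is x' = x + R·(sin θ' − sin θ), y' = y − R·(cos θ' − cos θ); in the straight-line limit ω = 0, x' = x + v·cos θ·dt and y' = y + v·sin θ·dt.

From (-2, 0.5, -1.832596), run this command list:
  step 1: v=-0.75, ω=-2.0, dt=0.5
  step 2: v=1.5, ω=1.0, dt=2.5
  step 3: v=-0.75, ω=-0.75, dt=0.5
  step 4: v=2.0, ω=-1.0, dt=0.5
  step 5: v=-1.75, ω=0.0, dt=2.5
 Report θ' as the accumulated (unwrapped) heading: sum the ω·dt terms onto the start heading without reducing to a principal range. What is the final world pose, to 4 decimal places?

step 1: θ'=-2.8326 (R=0.3750) → pose (-1.7518, 0.7602, -2.8326)
step 2: θ'=-0.3326 (R=1.5000) → pose (-1.7854, -2.0866, -0.3326)
step 3: θ'=-0.7076 (R=1.0000) → pose (-2.1089, -1.9013, -0.7076)
step 4: θ'=-1.2076 (R=-2.0000) → pose (-1.5394, -2.7106, -1.2076)
step 5: θ'=-1.2076 (straight) → pose (-3.0937, 1.3790, -1.2076)

(-3.0937, 1.3790, -1.2076)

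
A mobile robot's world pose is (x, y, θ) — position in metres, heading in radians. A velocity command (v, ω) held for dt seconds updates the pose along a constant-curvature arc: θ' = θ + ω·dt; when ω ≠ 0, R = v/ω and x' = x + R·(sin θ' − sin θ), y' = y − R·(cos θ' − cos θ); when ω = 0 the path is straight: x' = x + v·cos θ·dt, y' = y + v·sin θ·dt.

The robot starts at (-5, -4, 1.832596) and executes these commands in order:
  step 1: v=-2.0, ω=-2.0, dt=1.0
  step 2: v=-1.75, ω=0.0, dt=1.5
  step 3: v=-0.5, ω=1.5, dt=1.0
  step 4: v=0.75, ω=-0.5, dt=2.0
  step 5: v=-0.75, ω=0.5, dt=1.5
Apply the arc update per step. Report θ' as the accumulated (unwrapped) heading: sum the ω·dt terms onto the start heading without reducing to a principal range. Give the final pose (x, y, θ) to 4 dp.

step 1: θ'=-0.1674 (R=1.0000) → pose (-6.1325, -5.2448, -0.1674)
step 2: θ'=-0.1674 (straight) → pose (-8.7209, -4.8075, -0.1674)
step 3: θ'=1.3326 (R=-0.3333) → pose (-9.1003, -5.0575, 1.3326)
step 4: θ'=0.3326 (R=-1.5000) → pose (-8.1324, -3.9936, 0.3326)
step 5: θ'=1.0826 (R=-1.5000) → pose (-8.9674, -4.7079, 1.0826)

(-8.9674, -4.7079, 1.0826)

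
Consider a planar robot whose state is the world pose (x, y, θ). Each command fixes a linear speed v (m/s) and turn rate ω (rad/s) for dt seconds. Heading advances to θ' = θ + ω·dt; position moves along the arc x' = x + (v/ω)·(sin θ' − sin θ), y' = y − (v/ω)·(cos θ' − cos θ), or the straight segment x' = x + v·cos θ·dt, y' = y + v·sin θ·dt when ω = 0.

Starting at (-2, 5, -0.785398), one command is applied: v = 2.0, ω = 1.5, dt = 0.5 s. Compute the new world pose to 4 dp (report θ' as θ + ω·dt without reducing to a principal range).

θ' = -0.7854 + 1.5·0.5 = -0.0354
R = v/ω = 2.0/1.5 = 1.3333
x' = -2 + 1.3333·(sin -0.0354 − sin -0.7854) = -1.1044
y' = 5 − 1.3333·(cos -0.0354 − cos -0.7854) = 4.6103

(-1.1044, 4.6103, -0.0354)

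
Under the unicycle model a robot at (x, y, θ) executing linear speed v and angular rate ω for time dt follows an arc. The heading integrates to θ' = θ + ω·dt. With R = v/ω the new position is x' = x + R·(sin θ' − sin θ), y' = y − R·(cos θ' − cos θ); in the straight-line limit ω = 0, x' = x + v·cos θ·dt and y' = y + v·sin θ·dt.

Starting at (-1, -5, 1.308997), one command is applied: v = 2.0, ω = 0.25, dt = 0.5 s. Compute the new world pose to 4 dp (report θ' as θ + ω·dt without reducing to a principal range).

(-0.8021, -4.0204, 1.4340)

θ' = 1.3090 + 0.25·0.5 = 1.4340
R = v/ω = 2.0/0.25 = 8.0000
x' = -1 + 8.0000·(sin 1.4340 − sin 1.3090) = -0.8021
y' = -5 − 8.0000·(cos 1.4340 − cos 1.3090) = -4.0204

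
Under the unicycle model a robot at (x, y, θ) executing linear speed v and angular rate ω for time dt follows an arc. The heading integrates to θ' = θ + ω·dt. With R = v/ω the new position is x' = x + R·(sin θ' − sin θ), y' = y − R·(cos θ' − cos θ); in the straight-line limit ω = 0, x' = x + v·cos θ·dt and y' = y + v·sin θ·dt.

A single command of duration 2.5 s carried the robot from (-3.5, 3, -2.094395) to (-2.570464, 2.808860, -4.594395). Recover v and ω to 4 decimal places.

v = -0.5000, ω = -1.0000

Δθ = -4.594395 − -2.094395 = -2.500000
ω = Δθ/dt = -2.500000/2.5 = -1.0000
R = Δx/(sin θ' − sin θ) = 0.5000
v = R·ω = 0.5000·-1.0000 = -0.5000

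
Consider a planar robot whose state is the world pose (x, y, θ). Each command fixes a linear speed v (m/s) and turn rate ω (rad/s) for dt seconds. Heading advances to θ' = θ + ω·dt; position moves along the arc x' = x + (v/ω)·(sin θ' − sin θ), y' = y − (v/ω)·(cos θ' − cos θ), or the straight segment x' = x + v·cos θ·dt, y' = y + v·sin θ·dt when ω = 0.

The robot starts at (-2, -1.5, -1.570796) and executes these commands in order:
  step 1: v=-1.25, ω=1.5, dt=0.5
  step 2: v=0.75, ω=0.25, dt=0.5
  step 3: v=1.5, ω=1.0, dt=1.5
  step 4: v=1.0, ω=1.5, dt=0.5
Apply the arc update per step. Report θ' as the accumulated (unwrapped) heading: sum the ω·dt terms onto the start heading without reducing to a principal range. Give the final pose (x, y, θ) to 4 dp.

(0.2768, -0.6275, 1.5542)

step 1: θ'=-0.8208 (R=-0.8333) → pose (-2.2236, -0.9320, -0.8208)
step 2: θ'=-0.6958 (R=3.0000) → pose (-1.9515, -1.1897, -0.6958)
step 3: θ'=0.8042 (R=1.5000) → pose (0.0904, -1.0789, 0.8042)
step 4: θ'=1.5542 (R=0.6667) → pose (0.2768, -0.6275, 1.5542)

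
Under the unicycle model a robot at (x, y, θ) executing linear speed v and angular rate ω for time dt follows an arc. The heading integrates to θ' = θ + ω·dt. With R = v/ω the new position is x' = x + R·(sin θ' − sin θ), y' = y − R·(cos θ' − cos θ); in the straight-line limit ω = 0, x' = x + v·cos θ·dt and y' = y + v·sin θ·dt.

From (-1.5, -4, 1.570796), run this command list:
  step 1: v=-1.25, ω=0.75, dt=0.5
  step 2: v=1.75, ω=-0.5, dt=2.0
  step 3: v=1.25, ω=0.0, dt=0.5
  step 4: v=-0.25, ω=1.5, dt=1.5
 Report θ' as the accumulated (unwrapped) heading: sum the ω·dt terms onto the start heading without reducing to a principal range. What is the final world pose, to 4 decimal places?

(-0.4559, -1.0377, 3.1958)

step 1: θ'=1.9458 (R=-1.6667) → pose (-1.3842, -4.6105, 1.9458)
step 2: θ'=0.9458 (R=-3.5000) → pose (-0.9658, -1.2807, 0.9458)
step 3: θ'=0.9458 (straight) → pose (-0.6001, -0.7738, 0.9458)
step 4: θ'=3.1958 (R=-0.1667) → pose (-0.4559, -1.0377, 3.1958)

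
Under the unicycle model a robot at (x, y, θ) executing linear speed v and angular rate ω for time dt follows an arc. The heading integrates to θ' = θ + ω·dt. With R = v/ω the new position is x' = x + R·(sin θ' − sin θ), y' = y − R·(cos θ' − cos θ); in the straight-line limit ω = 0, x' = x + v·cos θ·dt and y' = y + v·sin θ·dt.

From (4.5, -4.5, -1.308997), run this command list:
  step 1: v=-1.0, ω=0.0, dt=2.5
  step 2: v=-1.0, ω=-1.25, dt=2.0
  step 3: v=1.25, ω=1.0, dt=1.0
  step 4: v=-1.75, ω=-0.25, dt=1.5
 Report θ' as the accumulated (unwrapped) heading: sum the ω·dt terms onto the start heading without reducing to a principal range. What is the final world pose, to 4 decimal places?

(6.5213, -0.6728, -3.1840)

step 1: θ'=-1.3090 (straight) → pose (3.8530, -2.0852, -1.3090)
step 2: θ'=-3.8090 (R=0.8000) → pose (5.1209, -1.2498, -3.8090)
step 3: θ'=-2.8090 (R=1.2500) → pose (3.9390, -1.0501, -2.8090)
step 4: θ'=-3.1840 (R=7.0000) → pose (6.5213, -0.6728, -3.1840)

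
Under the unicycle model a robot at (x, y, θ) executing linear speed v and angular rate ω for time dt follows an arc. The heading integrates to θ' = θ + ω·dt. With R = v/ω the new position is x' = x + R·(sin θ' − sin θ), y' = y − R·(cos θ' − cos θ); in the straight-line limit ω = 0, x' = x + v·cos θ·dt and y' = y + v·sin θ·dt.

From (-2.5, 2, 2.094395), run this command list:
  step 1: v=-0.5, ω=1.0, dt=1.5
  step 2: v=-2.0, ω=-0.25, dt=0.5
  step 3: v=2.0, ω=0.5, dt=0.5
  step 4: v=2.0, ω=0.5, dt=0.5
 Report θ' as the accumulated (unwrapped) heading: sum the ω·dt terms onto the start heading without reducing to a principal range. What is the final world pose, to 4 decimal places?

step 1: θ'=3.5944 (R=-0.5000) → pose (-1.8482, 1.8004, 3.5944)
step 2: θ'=3.4694 (R=8.0000) → pose (-0.9241, 2.1806, 3.4694)
step 3: θ'=3.7194 (R=4.0000) → pose (-1.8209, 1.7443, 3.7194)
step 4: θ'=3.9694 (R=4.0000) → pose (-2.5820, 1.0996, 3.9694)

(-2.5820, 1.0996, 3.9694)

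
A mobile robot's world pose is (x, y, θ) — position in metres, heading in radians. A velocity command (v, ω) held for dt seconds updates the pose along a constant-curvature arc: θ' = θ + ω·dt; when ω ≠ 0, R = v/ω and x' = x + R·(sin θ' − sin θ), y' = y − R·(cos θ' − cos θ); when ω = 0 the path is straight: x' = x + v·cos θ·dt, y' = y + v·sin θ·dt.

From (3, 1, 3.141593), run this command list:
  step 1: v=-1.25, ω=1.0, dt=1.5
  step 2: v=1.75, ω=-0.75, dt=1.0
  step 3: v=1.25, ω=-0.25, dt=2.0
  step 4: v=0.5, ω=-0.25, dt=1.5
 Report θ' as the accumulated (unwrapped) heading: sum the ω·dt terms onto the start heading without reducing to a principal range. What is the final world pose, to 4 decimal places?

(0.5945, -0.6133, 3.0166)

step 1: θ'=4.6416 (R=-1.2500) → pose (4.2469, 2.1616, 4.6416)
step 2: θ'=3.8916 (R=-2.3333) → pose (3.5099, 0.6194, 3.8916)
step 3: θ'=3.3916 (R=-5.0000) → pose (1.3387, -0.5668, 3.3916)
step 4: θ'=3.0166 (R=-2.0000) → pose (0.5945, -0.6133, 3.0166)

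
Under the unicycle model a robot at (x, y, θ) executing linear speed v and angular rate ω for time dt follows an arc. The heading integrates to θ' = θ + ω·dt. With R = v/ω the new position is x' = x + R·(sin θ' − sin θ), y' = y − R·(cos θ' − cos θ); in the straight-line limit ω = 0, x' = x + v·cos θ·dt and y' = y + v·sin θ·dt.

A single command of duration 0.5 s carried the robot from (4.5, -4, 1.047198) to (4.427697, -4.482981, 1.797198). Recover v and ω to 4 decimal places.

v = -1.0000, ω = 1.5000

Δθ = 1.797198 − 1.047198 = 0.750000
ω = Δθ/dt = 0.750000/0.5 = 1.5000
R = −Δy/(cos θ' − cos θ) = -0.6667
v = R·ω = -0.6667·1.5000 = -1.0000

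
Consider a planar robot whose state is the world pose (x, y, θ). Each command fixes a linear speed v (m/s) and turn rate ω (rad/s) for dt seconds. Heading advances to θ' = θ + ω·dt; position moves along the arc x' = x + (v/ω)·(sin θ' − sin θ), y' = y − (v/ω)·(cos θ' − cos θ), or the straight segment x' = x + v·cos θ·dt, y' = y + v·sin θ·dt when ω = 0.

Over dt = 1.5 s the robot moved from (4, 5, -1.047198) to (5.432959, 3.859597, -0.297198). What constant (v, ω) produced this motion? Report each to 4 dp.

Δθ = -0.297198 − -1.047198 = 0.750000
ω = Δθ/dt = 0.750000/1.5 = 0.5000
R = Δx/(sin θ' − sin θ) = 2.5000
v = R·ω = 2.5000·0.5000 = 1.2500

v = 1.2500, ω = 0.5000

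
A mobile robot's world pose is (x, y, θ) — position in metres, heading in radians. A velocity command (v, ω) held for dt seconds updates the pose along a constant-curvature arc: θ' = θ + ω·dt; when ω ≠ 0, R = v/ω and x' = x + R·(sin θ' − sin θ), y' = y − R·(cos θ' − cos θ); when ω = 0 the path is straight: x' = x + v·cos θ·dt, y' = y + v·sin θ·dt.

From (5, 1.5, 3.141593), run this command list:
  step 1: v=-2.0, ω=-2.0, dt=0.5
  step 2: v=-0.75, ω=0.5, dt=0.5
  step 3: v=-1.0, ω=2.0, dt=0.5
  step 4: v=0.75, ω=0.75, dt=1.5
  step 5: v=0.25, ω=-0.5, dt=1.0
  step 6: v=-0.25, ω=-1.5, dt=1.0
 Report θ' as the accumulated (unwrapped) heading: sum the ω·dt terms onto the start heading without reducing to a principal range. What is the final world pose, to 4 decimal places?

(5.9310, -0.3347, 2.5166)

step 1: θ'=2.1416 (R=1.0000) → pose (5.8415, 1.0403, 2.1416)
step 2: θ'=2.3916 (R=-1.5000) → pose (6.0812, 0.7532, 2.3916)
step 3: θ'=3.3916 (R=-0.5000) → pose (6.5457, 0.6346, 3.3916)
step 4: θ'=4.5166 (R=1.0000) → pose (5.8123, -0.1398, 4.5166)
step 5: θ'=4.0166 (R=-0.5000) → pose (5.7056, -0.3630, 4.0166)
step 6: θ'=2.5166 (R=0.1667) → pose (5.9310, -0.3347, 2.5166)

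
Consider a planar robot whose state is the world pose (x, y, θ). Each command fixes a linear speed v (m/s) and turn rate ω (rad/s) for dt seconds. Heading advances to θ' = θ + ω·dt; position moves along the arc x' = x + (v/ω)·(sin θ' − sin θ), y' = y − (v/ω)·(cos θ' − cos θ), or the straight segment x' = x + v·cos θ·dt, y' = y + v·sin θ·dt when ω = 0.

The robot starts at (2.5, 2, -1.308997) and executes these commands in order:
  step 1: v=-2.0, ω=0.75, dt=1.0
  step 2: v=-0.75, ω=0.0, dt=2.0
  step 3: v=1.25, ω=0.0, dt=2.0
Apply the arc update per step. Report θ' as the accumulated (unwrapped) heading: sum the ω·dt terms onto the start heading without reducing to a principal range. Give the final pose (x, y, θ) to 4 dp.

(2.1862, 3.0402, -0.5590)

step 1: θ'=-0.5590 (R=-2.6667) → pose (1.3384, 3.5706, -0.5590)
step 2: θ'=-0.5590 (straight) → pose (0.0667, 4.3661, -0.5590)
step 3: θ'=-0.5590 (straight) → pose (2.1862, 3.0402, -0.5590)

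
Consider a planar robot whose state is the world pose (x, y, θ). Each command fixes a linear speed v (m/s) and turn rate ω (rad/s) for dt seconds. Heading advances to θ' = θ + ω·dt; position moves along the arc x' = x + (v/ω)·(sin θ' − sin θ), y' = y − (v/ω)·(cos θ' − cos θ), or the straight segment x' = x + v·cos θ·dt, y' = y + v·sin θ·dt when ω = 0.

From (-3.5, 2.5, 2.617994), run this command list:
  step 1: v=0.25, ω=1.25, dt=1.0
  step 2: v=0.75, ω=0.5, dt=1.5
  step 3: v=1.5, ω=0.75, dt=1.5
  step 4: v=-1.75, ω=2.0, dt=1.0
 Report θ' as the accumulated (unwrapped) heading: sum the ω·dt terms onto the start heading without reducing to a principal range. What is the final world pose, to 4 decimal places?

(-4.5870, -1.0609, 7.7430)

step 1: θ'=3.8680 (R=0.2000) → pose (-3.7328, 2.4763, 3.8680)
step 2: θ'=4.6180 (R=1.5000) → pose (-4.2299, 1.4963, 4.6180)
step 3: θ'=5.7430 (R=2.0000) → pose (-3.2674, -0.4074, 5.7430)
step 4: θ'=7.7430 (R=-0.8750) → pose (-4.5870, -1.0609, 7.7430)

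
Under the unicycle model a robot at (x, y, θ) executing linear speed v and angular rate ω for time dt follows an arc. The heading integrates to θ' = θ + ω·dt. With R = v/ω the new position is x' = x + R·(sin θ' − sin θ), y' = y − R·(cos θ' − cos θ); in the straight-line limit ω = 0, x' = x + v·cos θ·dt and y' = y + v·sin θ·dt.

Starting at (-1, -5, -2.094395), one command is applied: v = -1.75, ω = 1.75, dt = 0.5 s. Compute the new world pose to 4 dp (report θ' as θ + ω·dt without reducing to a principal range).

θ' = -2.0944 + 1.75·0.5 = -1.2194
R = v/ω = -1.75/1.75 = -1.0000
x' = -1 + -1.0000·(sin -1.2194 − sin -2.0944) = -0.9271
y' = -5 − -1.0000·(cos -1.2194 − cos -2.0944) = -4.1558

(-0.9271, -4.1558, -1.2194)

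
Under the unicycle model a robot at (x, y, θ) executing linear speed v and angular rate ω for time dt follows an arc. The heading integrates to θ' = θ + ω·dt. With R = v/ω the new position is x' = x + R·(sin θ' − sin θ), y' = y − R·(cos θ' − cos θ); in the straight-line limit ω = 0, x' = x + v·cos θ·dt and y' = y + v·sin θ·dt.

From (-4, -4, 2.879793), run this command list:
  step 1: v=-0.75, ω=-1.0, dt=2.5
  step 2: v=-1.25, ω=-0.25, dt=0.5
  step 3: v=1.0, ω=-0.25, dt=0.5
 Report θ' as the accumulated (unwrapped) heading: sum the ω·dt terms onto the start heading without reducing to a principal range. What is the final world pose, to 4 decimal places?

step 1: θ'=0.3798 (R=0.7500) → pose (-3.9161, -5.4210, 0.3798)
step 2: θ'=0.2548 (R=5.0000) → pose (-4.5095, -5.6159, 0.2548)
step 3: θ'=0.1298 (R=-4.0000) → pose (-4.0190, -5.5204, 0.1298)

(-4.0190, -5.5204, 0.1298)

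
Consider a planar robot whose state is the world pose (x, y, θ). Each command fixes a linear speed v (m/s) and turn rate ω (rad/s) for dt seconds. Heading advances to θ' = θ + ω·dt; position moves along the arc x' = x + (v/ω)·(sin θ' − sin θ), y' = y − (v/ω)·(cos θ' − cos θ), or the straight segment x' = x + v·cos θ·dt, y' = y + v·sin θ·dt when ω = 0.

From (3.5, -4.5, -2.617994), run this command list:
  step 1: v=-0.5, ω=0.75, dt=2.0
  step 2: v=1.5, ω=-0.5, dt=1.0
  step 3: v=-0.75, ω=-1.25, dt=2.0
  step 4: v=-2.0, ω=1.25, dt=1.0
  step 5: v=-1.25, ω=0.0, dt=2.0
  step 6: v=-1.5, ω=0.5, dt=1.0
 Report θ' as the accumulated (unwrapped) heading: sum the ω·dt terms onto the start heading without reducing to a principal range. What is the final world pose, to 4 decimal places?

(10.6120, -4.0041, -2.3680)

step 1: θ'=-1.1180 (R=-0.6667) → pose (3.7661, -3.6310, -1.1180)
step 2: θ'=-1.6180 (R=-3.0000) → pose (4.0651, -5.0850, -1.6180)
step 3: θ'=-4.1180 (R=0.6000) → pose (5.1616, -4.7773, -4.1180)
step 4: θ'=-2.8680 (R=-1.6000) → pose (6.9195, -5.4218, -2.8680)
step 5: θ'=-2.8680 (straight) → pose (9.3265, -4.7463, -2.8680)
step 6: θ'=-2.3680 (R=-3.0000) → pose (10.6120, -4.0041, -2.3680)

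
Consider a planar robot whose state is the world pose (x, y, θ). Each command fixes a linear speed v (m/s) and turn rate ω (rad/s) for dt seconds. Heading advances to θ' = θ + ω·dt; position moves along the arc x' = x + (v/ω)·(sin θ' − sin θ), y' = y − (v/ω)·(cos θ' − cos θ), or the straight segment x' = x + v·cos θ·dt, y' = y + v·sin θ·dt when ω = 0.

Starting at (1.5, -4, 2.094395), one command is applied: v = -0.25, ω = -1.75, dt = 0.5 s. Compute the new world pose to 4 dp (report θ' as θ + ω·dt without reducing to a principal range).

(1.5104, -4.1206, 1.2194)

θ' = 2.0944 + -1.75·0.5 = 1.2194
R = v/ω = -0.25/-1.75 = 0.1429
x' = 1.5 + 0.1429·(sin 1.2194 − sin 2.0944) = 1.5104
y' = -4 − 0.1429·(cos 1.2194 − cos 2.0944) = -4.1206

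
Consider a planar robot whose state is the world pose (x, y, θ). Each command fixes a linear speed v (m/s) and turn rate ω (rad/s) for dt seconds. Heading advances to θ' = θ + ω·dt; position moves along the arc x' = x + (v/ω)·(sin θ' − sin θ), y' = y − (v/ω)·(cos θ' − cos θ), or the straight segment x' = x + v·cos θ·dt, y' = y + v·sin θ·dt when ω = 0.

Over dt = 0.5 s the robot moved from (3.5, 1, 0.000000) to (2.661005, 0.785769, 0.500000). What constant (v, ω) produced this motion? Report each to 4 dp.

Δθ = 0.500000 − 0.000000 = 0.500000
ω = Δθ/dt = 0.500000/0.5 = 1.0000
R = Δx/(sin θ' − sin θ) = -1.7500
v = R·ω = -1.7500·1.0000 = -1.7500

v = -1.7500, ω = 1.0000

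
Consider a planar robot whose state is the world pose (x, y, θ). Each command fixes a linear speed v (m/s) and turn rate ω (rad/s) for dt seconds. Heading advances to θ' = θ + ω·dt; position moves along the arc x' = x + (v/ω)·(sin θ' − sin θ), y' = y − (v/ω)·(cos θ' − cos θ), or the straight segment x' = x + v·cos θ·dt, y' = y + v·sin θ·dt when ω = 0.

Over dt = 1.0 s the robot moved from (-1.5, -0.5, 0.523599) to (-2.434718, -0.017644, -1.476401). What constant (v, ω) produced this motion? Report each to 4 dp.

Δθ = -1.476401 − 0.523599 = -2.000000
ω = Δθ/dt = -2.000000/1.0 = -2.0000
R = Δx/(sin θ' − sin θ) = 0.6250
v = R·ω = 0.6250·-2.0000 = -1.2500

v = -1.2500, ω = -2.0000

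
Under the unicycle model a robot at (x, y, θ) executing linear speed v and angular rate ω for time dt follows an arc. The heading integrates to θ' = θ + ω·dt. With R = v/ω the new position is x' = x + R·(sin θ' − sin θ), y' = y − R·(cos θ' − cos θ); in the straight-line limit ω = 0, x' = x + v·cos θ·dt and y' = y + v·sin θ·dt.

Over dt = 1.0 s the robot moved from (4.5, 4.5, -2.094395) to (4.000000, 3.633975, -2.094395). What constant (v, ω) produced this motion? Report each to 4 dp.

v = 1.0000, ω = 0.0000

Δθ = -2.094395 − -2.094395 = 0.000000
ω = Δθ/dt = 0.000000/1.0 = 0.0000
ω = 0 → v = (Δx·cos θ + Δy·sin θ)/dt = 1.0000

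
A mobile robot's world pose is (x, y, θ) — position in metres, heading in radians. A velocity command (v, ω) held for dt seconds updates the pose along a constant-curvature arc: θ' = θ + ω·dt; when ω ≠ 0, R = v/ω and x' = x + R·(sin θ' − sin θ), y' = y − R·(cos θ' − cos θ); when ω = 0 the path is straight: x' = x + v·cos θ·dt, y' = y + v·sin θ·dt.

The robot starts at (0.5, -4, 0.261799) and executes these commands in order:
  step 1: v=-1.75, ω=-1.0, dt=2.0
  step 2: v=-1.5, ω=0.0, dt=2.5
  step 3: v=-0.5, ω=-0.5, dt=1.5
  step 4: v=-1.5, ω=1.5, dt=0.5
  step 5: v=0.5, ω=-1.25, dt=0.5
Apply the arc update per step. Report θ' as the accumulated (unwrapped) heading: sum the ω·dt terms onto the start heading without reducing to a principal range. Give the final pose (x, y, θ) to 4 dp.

step 1: θ'=-1.7382 (R=1.7500) → pose (-1.6785, -2.0180, -1.7382)
step 2: θ'=-1.7382 (straight) → pose (-1.0536, 1.6795, -1.7382)
step 3: θ'=-2.4882 (R=1.0000) → pose (-0.6755, 2.3069, -2.4882)
step 4: θ'=-1.7382 (R=-1.0000) → pose (-0.2974, 2.9343, -1.7382)
step 5: θ'=-2.3632 (R=-0.4000) → pose (-0.4109, 2.7162, -2.3632)

(-0.4109, 2.7162, -2.3632)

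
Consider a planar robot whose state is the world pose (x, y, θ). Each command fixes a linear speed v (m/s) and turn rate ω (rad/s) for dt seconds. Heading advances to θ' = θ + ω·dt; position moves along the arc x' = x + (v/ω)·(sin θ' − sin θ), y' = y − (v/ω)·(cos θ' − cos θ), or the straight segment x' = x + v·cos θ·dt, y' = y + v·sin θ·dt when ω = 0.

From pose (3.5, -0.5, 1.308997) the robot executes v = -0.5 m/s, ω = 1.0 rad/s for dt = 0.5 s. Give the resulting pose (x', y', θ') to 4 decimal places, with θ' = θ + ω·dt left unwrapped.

(3.4971, -0.7474, 1.8090)

θ' = 1.3090 + 1.0·0.5 = 1.8090
R = v/ω = -0.5/1.0 = -0.5000
x' = 3.5 + -0.5000·(sin 1.8090 − sin 1.3090) = 3.4971
y' = -0.5 − -0.5000·(cos 1.8090 − cos 1.3090) = -0.7474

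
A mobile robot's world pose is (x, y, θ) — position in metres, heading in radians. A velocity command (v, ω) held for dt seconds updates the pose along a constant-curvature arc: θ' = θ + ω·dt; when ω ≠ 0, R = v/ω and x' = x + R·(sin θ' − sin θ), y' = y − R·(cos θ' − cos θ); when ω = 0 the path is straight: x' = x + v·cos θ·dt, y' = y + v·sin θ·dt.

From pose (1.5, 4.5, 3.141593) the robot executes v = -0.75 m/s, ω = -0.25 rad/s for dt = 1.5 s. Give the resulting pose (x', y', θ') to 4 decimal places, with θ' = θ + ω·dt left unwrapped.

θ' = 3.1416 + -0.25·1.5 = 2.7666
R = v/ω = -0.75/-0.25 = 3.0000
x' = 1.5 + 3.0000·(sin 2.7666 − sin 3.1416) = 2.5988
y' = 4.5 − 3.0000·(cos 2.7666 − cos 3.1416) = 4.2915

(2.5988, 4.2915, 2.7666)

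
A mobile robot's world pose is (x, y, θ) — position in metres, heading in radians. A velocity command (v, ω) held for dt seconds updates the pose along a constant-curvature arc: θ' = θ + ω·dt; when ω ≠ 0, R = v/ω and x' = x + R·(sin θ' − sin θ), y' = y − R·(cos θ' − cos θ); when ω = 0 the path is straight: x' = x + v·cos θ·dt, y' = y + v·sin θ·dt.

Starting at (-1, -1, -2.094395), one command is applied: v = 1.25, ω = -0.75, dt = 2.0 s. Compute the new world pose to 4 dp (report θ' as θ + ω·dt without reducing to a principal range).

θ' = -2.0944 + -0.75·2.0 = -3.5944
R = v/ω = 1.25/-0.75 = -1.6667
x' = -1 + -1.6667·(sin -3.5944 − sin -2.0944) = -3.1725
y' = -1 − -1.6667·(cos -3.5944 − cos -2.0944) = -1.6654

(-3.1725, -1.6654, -3.5944)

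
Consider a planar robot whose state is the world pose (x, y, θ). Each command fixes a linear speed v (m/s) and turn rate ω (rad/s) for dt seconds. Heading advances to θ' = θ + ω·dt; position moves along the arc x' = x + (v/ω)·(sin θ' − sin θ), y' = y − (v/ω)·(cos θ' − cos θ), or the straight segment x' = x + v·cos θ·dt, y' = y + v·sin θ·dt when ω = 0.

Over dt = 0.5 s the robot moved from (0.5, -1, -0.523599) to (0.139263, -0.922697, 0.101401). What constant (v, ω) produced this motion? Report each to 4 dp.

v = -0.7500, ω = 1.2500

Δθ = 0.101401 − -0.523599 = 0.625000
ω = Δθ/dt = 0.625000/0.5 = 1.2500
R = Δx/(sin θ' − sin θ) = -0.6000
v = R·ω = -0.6000·1.2500 = -0.7500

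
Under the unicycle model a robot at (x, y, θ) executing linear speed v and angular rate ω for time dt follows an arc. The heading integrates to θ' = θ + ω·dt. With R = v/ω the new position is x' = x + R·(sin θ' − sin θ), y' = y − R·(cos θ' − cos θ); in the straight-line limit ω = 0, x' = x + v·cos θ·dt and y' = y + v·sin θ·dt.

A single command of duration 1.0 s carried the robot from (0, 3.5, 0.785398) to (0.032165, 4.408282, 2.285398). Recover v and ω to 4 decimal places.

Δθ = 2.285398 − 0.785398 = 1.500000
ω = Δθ/dt = 1.500000/1.0 = 1.5000
R = −Δy/(cos θ' − cos θ) = 0.6667
v = R·ω = 0.6667·1.5000 = 1.0000

v = 1.0000, ω = 1.5000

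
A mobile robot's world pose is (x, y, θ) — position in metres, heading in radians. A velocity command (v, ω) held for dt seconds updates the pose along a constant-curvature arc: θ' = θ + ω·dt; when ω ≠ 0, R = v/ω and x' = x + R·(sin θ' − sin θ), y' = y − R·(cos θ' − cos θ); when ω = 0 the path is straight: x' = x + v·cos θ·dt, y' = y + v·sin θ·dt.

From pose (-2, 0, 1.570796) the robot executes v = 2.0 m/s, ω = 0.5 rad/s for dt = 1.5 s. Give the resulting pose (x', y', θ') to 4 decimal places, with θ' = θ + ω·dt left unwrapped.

θ' = 1.5708 + 0.5·1.5 = 2.3208
R = v/ω = 2.0/0.5 = 4.0000
x' = -2 + 4.0000·(sin 2.3208 − sin 1.5708) = -3.0732
y' = 0 − 4.0000·(cos 2.3208 − cos 1.5708) = 2.7266

(-3.0732, 2.7266, 2.3208)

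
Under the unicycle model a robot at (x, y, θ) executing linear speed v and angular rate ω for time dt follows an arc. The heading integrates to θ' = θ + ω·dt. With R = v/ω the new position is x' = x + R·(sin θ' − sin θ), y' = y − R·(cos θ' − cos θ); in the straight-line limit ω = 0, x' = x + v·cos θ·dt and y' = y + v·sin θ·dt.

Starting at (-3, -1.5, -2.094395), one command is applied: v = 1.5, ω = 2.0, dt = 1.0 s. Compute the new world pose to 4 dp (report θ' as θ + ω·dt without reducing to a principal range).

(-2.4212, -2.6217, -0.0944)

θ' = -2.0944 + 2.0·1.0 = -0.0944
R = v/ω = 1.5/2.0 = 0.7500
x' = -3 + 0.7500·(sin -0.0944 − sin -2.0944) = -2.4212
y' = -1.5 − 0.7500·(cos -0.0944 − cos -2.0944) = -2.6217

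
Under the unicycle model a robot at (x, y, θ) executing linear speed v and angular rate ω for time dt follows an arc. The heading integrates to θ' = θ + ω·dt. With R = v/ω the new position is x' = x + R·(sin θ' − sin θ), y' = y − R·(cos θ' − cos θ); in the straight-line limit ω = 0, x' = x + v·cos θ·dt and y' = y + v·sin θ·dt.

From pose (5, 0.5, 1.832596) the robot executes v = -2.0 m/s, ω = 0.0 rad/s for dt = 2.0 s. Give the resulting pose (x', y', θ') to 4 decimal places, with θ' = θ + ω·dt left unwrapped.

θ' = 1.8326 + 0.0·2.0 = 1.8326
ω = 0 → straight: x' = 5 + -2.0·cos(1.8326)·2.0 = 6.0353
y' = 0.5 + -2.0·sin(1.8326)·2.0 = -3.3637

(6.0353, -3.3637, 1.8326)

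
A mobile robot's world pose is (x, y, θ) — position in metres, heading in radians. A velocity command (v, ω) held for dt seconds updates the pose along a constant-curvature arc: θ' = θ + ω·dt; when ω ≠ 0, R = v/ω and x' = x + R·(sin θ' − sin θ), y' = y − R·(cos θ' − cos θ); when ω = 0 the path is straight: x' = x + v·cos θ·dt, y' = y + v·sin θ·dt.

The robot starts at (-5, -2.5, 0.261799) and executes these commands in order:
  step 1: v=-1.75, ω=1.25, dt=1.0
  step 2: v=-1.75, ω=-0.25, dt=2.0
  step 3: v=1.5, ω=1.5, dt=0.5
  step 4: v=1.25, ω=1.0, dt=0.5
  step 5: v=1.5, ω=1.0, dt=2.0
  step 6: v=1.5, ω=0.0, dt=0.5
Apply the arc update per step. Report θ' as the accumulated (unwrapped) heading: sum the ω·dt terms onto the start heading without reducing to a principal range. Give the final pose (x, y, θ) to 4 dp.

step 1: θ'=1.5118 (R=-1.4000) → pose (-6.0352, -3.7697, 1.5118)
step 2: θ'=1.0118 (R=7.0000) → pose (-7.0885, -7.0694, 1.0118)
step 3: θ'=1.7618 (R=1.0000) → pose (-6.9545, -6.3492, 1.7618)
step 4: θ'=2.2618 (R=1.2500) → pose (-7.2185, -5.7898, 2.2618)
step 5: θ'=4.2618 (R=1.5000) → pose (-9.7247, -6.0926, 4.2618)
step 6: θ'=4.2618 (straight) → pose (-10.0513, -6.7677, 4.2618)

(-10.0513, -6.7677, 4.2618)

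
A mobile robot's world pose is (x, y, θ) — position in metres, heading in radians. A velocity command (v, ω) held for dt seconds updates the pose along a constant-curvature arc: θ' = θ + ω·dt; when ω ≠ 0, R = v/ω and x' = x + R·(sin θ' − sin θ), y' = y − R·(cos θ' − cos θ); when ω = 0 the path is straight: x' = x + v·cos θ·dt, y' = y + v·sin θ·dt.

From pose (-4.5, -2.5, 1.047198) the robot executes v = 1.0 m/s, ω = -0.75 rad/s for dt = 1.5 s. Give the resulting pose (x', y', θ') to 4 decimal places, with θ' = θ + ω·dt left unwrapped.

θ' = 1.0472 + -0.75·1.5 = -0.0778
R = v/ω = 1.0/-0.75 = -1.3333
x' = -4.5 + -1.3333·(sin -0.0778 − sin 1.0472) = -3.2417
y' = -2.5 − -1.3333·(cos -0.0778 − cos 1.0472) = -1.8374

(-3.2417, -1.8374, -0.0778)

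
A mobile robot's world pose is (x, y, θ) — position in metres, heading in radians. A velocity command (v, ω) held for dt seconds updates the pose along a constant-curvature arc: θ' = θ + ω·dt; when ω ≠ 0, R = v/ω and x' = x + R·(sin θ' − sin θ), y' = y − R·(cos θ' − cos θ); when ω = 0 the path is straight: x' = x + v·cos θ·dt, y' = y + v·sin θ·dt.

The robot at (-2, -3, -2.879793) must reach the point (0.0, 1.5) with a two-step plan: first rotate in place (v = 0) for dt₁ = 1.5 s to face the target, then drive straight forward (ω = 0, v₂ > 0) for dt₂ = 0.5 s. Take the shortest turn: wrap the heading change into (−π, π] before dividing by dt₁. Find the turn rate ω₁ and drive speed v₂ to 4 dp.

heading to target = atan2(1.5−-3, 0−-2) = 1.1526
Δθ = wrap(1.1526 − -2.8798) = -2.2508; ω₁ = Δθ/dt₁ = -1.5005
distance = √((0−-2)² + (1.5−-3)²) = 4.9244; v₂ = distance/dt₂ = 9.8489

ω₁ = -1.5005, v₂ = 9.8489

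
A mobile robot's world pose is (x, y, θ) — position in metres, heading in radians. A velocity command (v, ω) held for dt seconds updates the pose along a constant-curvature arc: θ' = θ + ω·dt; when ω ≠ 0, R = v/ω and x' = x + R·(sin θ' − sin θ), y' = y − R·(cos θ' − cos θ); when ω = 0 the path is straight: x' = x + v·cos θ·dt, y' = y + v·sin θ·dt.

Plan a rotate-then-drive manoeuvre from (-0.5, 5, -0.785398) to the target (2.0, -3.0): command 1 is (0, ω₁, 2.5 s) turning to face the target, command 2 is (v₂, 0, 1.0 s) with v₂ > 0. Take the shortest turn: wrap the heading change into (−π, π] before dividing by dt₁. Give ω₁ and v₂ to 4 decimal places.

ω₁ = -0.1930, v₂ = 8.3815

heading to target = atan2(-3−5, 2−-0.5) = -1.2679
Δθ = wrap(-1.2679 − -0.7854) = -0.4825; ω₁ = Δθ/dt₁ = -0.1930
distance = √((2−-0.5)² + (-3−5)²) = 8.3815; v₂ = distance/dt₂ = 8.3815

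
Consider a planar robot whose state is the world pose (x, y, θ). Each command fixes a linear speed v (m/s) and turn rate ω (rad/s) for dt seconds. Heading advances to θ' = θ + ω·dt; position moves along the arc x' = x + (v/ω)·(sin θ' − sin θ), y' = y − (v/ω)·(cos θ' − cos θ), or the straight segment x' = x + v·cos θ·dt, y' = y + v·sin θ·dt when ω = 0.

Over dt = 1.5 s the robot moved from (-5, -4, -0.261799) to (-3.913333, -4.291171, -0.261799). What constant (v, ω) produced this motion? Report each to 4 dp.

v = 0.7500, ω = 0.0000

Δθ = -0.261799 − -0.261799 = 0.000000
ω = Δθ/dt = 0.000000/1.5 = 0.0000
ω = 0 → v = (Δx·cos θ + Δy·sin θ)/dt = 0.7500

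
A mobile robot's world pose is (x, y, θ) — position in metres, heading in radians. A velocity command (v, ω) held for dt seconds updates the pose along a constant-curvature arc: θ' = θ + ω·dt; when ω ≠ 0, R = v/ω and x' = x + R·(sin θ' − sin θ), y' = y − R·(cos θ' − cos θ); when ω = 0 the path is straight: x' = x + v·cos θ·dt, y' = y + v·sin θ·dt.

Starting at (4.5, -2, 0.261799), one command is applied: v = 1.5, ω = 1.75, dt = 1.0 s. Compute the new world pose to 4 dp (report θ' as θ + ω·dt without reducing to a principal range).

(5.0533, -0.8062, 2.0118)

θ' = 0.2618 + 1.75·1.0 = 2.0118
R = v/ω = 1.5/1.75 = 0.8571
x' = 4.5 + 0.8571·(sin 2.0118 − sin 0.2618) = 5.0533
y' = -2 − 0.8571·(cos 2.0118 − cos 0.2618) = -0.8062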